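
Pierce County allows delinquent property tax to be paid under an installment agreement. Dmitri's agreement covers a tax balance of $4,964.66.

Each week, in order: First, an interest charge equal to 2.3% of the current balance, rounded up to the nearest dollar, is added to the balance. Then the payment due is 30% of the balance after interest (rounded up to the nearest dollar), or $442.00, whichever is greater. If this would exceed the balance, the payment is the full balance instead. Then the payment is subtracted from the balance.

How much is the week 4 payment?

# | Opening | Interest | Payment | End bal
1 | $4,964.66 | $115.00 | $1,524.00 | $3,555.66
2 | $3,555.66 | $82.00 | $1,092.00 | $2,545.66
3 | $2,545.66 | $59.00 | $782.00 | $1,822.66
4 | $1,822.66 | $42.00 | $560.00 | $1,304.66

$560.00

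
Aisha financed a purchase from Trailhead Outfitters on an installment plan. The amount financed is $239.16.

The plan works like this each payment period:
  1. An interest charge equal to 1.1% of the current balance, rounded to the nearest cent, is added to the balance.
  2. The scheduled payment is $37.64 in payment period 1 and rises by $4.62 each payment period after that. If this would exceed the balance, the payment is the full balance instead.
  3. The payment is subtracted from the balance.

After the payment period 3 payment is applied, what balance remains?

# | Opening | Interest | Payment | End bal
1 | $239.16 | $2.63 | $37.64 | $204.15
2 | $204.15 | $2.25 | $42.26 | $164.14
3 | $164.14 | $1.81 | $46.88 | $119.07

$119.07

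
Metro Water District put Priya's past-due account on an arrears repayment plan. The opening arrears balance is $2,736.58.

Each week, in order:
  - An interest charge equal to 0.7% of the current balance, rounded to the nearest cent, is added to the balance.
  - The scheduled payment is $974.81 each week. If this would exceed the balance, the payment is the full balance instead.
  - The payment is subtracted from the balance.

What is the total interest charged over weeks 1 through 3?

$37.36

Week 1: opening $2,736.58; interest $19.16 → $2,755.74; payment $974.81; balance $1,780.93
Week 2: opening $1,780.93; interest $12.47 → $1,793.40; payment $974.81; balance $818.59
Week 3: opening $818.59; interest $5.73 → $824.32; payment $824.32; balance $0.00
Total interest: $19.16 + $12.47 + $5.73 = $37.36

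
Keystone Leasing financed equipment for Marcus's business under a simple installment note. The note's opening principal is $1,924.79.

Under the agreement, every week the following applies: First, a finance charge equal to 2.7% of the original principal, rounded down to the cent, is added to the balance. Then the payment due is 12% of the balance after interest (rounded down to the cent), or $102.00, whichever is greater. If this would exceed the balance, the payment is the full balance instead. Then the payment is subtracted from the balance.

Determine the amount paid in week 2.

$214.98

Week 1: opening $1,924.79; interest $51.96 → $1,976.75; payment $237.21; balance $1,739.54
Week 2: opening $1,739.54; interest $51.96 → $1,791.50; payment $214.98; balance $1,576.52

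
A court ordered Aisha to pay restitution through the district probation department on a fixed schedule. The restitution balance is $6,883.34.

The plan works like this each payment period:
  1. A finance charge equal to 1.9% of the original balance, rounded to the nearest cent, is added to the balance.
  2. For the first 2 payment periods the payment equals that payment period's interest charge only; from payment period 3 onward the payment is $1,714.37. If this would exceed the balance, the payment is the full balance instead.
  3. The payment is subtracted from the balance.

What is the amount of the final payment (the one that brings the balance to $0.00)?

Payment period 1: $6,883.34 +$130.78 interest = $7,014.12; pay $130.78 → $6,883.34
Payment period 2: $6,883.34 +$130.78 interest = $7,014.12; pay $130.78 → $6,883.34
Payment period 3: $6,883.34 +$130.78 interest = $7,014.12; pay $1,714.37 → $5,299.75
Payment period 4: $5,299.75 +$130.78 interest = $5,430.53; pay $1,714.37 → $3,716.16
Payment period 5: $3,716.16 +$130.78 interest = $3,846.94; pay $1,714.37 → $2,132.57
Payment period 6: $2,132.57 +$130.78 interest = $2,263.35; pay $1,714.37 → $548.98
Payment period 7: $548.98 +$130.78 interest = $679.76; pay $679.76 → $0.00

$679.76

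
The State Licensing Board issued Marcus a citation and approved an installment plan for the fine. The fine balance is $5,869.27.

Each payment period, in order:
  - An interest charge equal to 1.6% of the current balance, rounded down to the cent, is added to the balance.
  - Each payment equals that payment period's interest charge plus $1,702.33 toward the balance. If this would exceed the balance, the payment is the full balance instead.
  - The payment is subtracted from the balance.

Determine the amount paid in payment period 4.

# | Opening | Interest | Payment | End bal
1 | $5,869.27 | $93.90 | $1,796.23 | $4,166.94
2 | $4,166.94 | $66.67 | $1,769.00 | $2,464.61
3 | $2,464.61 | $39.43 | $1,741.76 | $762.28
4 | $762.28 | $12.19 | $774.47 | $0.00

$774.47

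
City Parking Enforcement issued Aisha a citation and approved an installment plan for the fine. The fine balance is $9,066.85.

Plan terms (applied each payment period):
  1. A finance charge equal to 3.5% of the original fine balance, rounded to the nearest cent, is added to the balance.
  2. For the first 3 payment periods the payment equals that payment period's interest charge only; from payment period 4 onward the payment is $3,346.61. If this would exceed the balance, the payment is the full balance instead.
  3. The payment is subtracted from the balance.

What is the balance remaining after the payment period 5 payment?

Payment period 1: $9,066.85 +$317.34 interest = $9,384.19; pay $317.34 → $9,066.85
Payment period 2: $9,066.85 +$317.34 interest = $9,384.19; pay $317.34 → $9,066.85
Payment period 3: $9,066.85 +$317.34 interest = $9,384.19; pay $317.34 → $9,066.85
Payment period 4: $9,066.85 +$317.34 interest = $9,384.19; pay $3,346.61 → $6,037.58
Payment period 5: $6,037.58 +$317.34 interest = $6,354.92; pay $3,346.61 → $3,008.31

$3,008.31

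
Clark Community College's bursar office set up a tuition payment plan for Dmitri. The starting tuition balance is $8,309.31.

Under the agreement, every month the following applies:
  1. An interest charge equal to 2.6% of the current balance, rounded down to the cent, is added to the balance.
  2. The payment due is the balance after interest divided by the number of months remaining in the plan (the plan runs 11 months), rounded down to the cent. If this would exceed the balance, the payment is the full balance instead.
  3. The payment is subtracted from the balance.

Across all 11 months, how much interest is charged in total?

Month 1: $8,309.31 +$216.04 interest = $8,525.35; pay $775.03 → $7,750.32
Month 2: $7,750.32 +$201.50 interest = $7,951.82; pay $795.18 → $7,156.64
Month 3: $7,156.64 +$186.07 interest = $7,342.71; pay $815.85 → $6,526.86
Month 4: $6,526.86 +$169.69 interest = $6,696.55; pay $837.06 → $5,859.49
Month 5: $5,859.49 +$152.34 interest = $6,011.83; pay $858.83 → $5,153.00
Month 6: $5,153.00 +$133.97 interest = $5,286.97; pay $881.16 → $4,405.81
Month 7: $4,405.81 +$114.55 interest = $4,520.36; pay $904.07 → $3,616.29
Month 8: $3,616.29 +$94.02 interest = $3,710.31; pay $927.57 → $2,782.74
Month 9: $2,782.74 +$72.35 interest = $2,855.09; pay $951.69 → $1,903.40
Month 10: $1,903.40 +$49.48 interest = $1,952.88; pay $976.44 → $976.44
Month 11: $976.44 +$25.38 interest = $1,001.82; pay $1,001.82 → $0.00
Total interest: $216.04 + $201.50 + $186.07 + $169.69 + $152.34 + $133.97 + $114.55 + $94.02 + $72.35 + $49.48 + $25.38 = $1,415.39

$1,415.39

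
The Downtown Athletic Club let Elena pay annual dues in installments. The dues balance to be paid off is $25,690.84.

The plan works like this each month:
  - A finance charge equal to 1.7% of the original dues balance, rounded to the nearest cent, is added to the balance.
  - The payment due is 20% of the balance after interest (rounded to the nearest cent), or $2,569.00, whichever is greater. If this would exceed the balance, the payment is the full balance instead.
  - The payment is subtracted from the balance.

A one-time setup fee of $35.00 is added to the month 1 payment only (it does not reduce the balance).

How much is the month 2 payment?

$4,267.76

Month 1: opening $25,690.84; interest $436.74 → $26,127.58; payment $5,225.52 (+ $35.00 fee); balance $20,902.06
Month 2: opening $20,902.06; interest $436.74 → $21,338.80; payment $4,267.76; balance $17,071.04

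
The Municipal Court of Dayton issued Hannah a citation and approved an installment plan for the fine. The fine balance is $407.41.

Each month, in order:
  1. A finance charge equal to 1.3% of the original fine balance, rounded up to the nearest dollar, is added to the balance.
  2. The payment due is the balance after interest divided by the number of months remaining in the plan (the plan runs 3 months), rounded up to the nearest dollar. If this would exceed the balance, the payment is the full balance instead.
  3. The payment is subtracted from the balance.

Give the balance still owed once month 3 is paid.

Month 1: opening $407.41; interest $6.00 → $413.41; payment $138.00; balance $275.41
Month 2: opening $275.41; interest $6.00 → $281.41; payment $141.00; balance $140.41
Month 3: opening $140.41; interest $6.00 → $146.41; payment $146.41; balance $0.00

$0.00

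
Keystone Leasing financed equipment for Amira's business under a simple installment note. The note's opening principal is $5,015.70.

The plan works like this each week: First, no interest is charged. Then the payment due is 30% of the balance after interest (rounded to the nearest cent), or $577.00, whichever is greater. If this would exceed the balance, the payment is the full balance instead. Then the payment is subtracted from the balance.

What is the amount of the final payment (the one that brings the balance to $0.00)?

$566.38

# | Opening | Payment | End bal
1 | $5,015.70 | $1,504.71 | $3,510.99
2 | $3,510.99 | $1,053.30 | $2,457.69
3 | $2,457.69 | $737.31 | $1,720.38
4 | $1,720.38 | $577.00 | $1,143.38
5 | $1,143.38 | $577.00 | $566.38
6 | $566.38 | $566.38 | $0.00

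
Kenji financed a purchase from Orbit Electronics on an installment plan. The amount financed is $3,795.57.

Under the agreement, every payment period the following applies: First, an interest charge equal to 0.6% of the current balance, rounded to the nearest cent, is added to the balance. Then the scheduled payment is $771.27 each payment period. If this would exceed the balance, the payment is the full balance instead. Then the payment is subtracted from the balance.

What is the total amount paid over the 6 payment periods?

Payment period 1: opening $3,795.57; interest $22.77 → $3,818.34; payment $771.27; balance $3,047.07
Payment period 2: opening $3,047.07; interest $18.28 → $3,065.35; payment $771.27; balance $2,294.08
Payment period 3: opening $2,294.08; interest $13.76 → $2,307.84; payment $771.27; balance $1,536.57
Payment period 4: opening $1,536.57; interest $9.22 → $1,545.79; payment $771.27; balance $774.52
Payment period 5: opening $774.52; interest $4.65 → $779.17; payment $771.27; balance $7.90
Payment period 6: opening $7.90; interest $0.05 → $7.95; payment $7.95; balance $0.00
Total paid: $3,864.30

$3,864.30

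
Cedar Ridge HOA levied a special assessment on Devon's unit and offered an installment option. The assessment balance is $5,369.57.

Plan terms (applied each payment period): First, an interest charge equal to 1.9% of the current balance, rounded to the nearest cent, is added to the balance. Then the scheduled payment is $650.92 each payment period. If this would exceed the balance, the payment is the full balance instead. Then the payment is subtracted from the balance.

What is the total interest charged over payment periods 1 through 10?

Payment period 1: opening $5,369.57; interest $102.02 → $5,471.59; payment $650.92; balance $4,820.67
Payment period 2: opening $4,820.67; interest $91.59 → $4,912.26; payment $650.92; balance $4,261.34
Payment period 3: opening $4,261.34; interest $80.97 → $4,342.31; payment $650.92; balance $3,691.39
Payment period 4: opening $3,691.39; interest $70.14 → $3,761.53; payment $650.92; balance $3,110.61
Payment period 5: opening $3,110.61; interest $59.10 → $3,169.71; payment $650.92; balance $2,518.79
Payment period 6: opening $2,518.79; interest $47.86 → $2,566.65; payment $650.92; balance $1,915.73
Payment period 7: opening $1,915.73; interest $36.40 → $1,952.13; payment $650.92; balance $1,301.21
Payment period 8: opening $1,301.21; interest $24.72 → $1,325.93; payment $650.92; balance $675.01
Payment period 9: opening $675.01; interest $12.83 → $687.84; payment $650.92; balance $36.92
Payment period 10: opening $36.92; interest $0.70 → $37.62; payment $37.62; balance $0.00
Total interest: $102.02 + $91.59 + $80.97 + $70.14 + $59.10 + $47.86 + $36.40 + $24.72 + $12.83 + $0.70 = $526.33

$526.33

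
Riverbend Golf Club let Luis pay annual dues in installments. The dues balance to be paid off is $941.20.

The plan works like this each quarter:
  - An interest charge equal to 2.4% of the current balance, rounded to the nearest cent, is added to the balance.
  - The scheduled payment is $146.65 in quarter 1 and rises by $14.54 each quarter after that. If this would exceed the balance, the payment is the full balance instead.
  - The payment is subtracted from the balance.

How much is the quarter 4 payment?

# | Opening | Interest | Payment | End bal
1 | $941.20 | $22.59 | $146.65 | $817.14
2 | $817.14 | $19.61 | $161.19 | $675.56
3 | $675.56 | $16.21 | $175.73 | $516.04
4 | $516.04 | $12.38 | $190.27 | $338.15

$190.27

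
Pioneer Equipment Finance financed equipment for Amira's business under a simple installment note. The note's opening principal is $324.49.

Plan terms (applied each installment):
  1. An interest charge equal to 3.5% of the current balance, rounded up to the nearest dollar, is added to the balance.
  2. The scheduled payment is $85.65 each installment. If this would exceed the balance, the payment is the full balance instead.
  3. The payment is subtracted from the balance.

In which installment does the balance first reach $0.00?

5

Installment 1: opening $324.49; interest $12.00 → $336.49; payment $85.65; balance $250.84
Installment 2: opening $250.84; interest $9.00 → $259.84; payment $85.65; balance $174.19
Installment 3: opening $174.19; interest $7.00 → $181.19; payment $85.65; balance $95.54
Installment 4: opening $95.54; interest $4.00 → $99.54; payment $85.65; balance $13.89
Installment 5: opening $13.89; interest $1.00 → $14.89; payment $14.89; balance $0.00
Balance reaches $0.00 in installment 5.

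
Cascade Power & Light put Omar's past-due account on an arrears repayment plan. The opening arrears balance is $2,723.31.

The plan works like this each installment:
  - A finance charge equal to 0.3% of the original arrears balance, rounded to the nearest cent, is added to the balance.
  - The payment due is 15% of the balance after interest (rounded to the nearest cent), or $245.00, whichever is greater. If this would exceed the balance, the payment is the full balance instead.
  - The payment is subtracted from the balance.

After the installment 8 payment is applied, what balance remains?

# | Opening | Interest | Payment | End bal
1 | $2,723.31 | $8.17 | $409.72 | $2,321.76
2 | $2,321.76 | $8.17 | $349.49 | $1,980.44
3 | $1,980.44 | $8.17 | $298.29 | $1,690.32
4 | $1,690.32 | $8.17 | $254.77 | $1,443.72
5 | $1,443.72 | $8.17 | $245.00 | $1,206.89
6 | $1,206.89 | $8.17 | $245.00 | $970.06
7 | $970.06 | $8.17 | $245.00 | $733.23
8 | $733.23 | $8.17 | $245.00 | $496.40

$496.40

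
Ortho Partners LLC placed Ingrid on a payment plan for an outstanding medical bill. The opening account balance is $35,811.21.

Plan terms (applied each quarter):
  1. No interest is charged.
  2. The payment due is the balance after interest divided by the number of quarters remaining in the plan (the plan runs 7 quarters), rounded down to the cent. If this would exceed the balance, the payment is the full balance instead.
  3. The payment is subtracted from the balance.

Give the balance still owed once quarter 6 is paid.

Quarter 1: $35,811.21 − $5,115.88 → $30,695.33
Quarter 2: $30,695.33 − $5,115.88 → $25,579.45
Quarter 3: $25,579.45 − $5,115.89 → $20,463.56
Quarter 4: $20,463.56 − $5,115.89 → $15,347.67
Quarter 5: $15,347.67 − $5,115.89 → $10,231.78
Quarter 6: $10,231.78 − $5,115.89 → $5,115.89

$5,115.89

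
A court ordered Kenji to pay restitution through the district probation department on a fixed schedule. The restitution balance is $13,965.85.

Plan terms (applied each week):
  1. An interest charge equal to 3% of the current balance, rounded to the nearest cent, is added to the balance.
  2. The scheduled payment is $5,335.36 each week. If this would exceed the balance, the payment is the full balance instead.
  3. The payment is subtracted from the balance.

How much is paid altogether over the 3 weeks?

$14,775.88

Week 1: opening $13,965.85; interest $418.98 → $14,384.83; payment $5,335.36; balance $9,049.47
Week 2: opening $9,049.47; interest $271.48 → $9,320.95; payment $5,335.36; balance $3,985.59
Week 3: opening $3,985.59; interest $119.57 → $4,105.16; payment $4,105.16; balance $0.00
Total paid: $14,775.88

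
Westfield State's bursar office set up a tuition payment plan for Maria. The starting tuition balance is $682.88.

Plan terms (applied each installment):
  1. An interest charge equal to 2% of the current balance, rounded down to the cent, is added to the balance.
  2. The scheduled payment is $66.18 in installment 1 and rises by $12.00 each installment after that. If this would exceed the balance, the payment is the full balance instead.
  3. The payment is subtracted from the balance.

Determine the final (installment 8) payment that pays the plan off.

$32.43

Installment 1: opening $682.88; interest $13.65 → $696.53; payment $66.18; balance $630.35
Installment 2: opening $630.35; interest $12.60 → $642.95; payment $78.18; balance $564.77
Installment 3: opening $564.77; interest $11.29 → $576.06; payment $90.18; balance $485.88
Installment 4: opening $485.88; interest $9.71 → $495.59; payment $102.18; balance $393.41
Installment 5: opening $393.41; interest $7.86 → $401.27; payment $114.18; balance $287.09
Installment 6: opening $287.09; interest $5.74 → $292.83; payment $126.18; balance $166.65
Installment 7: opening $166.65; interest $3.33 → $169.98; payment $138.18; balance $31.80
Installment 8: opening $31.80; interest $0.63 → $32.43; payment $32.43; balance $0.00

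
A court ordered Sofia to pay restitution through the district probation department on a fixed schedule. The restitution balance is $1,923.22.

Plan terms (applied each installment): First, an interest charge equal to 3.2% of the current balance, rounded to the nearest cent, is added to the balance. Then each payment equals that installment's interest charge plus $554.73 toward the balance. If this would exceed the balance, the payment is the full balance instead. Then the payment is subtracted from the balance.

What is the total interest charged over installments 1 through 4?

$139.66

Installment 1: $1,923.22 +$61.54 interest = $1,984.76; pay $616.27 → $1,368.49
Installment 2: $1,368.49 +$43.79 interest = $1,412.28; pay $598.52 → $813.76
Installment 3: $813.76 +$26.04 interest = $839.80; pay $580.77 → $259.03
Installment 4: $259.03 +$8.29 interest = $267.32; pay $267.32 → $0.00
Total interest: $61.54 + $43.79 + $26.04 + $8.29 = $139.66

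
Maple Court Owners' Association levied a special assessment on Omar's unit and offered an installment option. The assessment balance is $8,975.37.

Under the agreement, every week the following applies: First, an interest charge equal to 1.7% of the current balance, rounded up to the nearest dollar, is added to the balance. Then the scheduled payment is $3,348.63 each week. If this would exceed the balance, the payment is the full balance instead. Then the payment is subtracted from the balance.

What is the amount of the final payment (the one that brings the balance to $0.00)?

# | Opening | Interest | Payment | End bal
1 | $8,975.37 | $153.00 | $3,348.63 | $5,779.74
2 | $5,779.74 | $99.00 | $3,348.63 | $2,530.11
3 | $2,530.11 | $44.00 | $2,574.11 | $0.00

$2,574.11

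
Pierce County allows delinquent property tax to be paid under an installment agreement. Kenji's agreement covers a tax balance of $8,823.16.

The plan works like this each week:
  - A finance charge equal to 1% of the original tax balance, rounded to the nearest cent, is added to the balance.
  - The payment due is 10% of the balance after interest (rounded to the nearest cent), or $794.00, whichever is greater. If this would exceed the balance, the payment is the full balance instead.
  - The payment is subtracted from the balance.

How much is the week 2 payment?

$810.85

Week 1: $8,823.16 +$88.23 interest = $8,911.39; pay $891.14 → $8,020.25
Week 2: $8,020.25 +$88.23 interest = $8,108.48; pay $810.85 → $7,297.63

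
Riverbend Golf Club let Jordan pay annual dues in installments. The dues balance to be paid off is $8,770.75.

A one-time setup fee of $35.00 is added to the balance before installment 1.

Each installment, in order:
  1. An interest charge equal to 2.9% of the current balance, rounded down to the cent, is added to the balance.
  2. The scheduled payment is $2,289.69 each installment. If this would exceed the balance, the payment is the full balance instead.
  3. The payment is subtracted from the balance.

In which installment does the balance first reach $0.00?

5

# | Opening | Interest | Payment | End bal
1 | $8,805.75 | $255.36 | $2,289.69 | $6,771.42
2 | $6,771.42 | $196.37 | $2,289.69 | $4,678.10
3 | $4,678.10 | $135.66 | $2,289.69 | $2,524.07
4 | $2,524.07 | $73.19 | $2,289.69 | $307.57
5 | $307.57 | $8.91 | $316.48 | $0.00
Balance reaches $0.00 in installment 5.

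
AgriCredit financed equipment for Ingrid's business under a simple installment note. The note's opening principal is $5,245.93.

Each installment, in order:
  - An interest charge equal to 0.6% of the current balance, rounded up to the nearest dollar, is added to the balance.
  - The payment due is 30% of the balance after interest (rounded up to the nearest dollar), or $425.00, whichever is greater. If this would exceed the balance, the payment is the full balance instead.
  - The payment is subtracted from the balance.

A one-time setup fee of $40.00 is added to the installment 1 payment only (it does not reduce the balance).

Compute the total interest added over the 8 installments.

Installment 1: opening $5,245.93; interest $32.00 → $5,277.93; payment $1,584.00 (+ $40.00 fee); balance $3,693.93
Installment 2: opening $3,693.93; interest $23.00 → $3,716.93; payment $1,116.00; balance $2,600.93
Installment 3: opening $2,600.93; interest $16.00 → $2,616.93; payment $786.00; balance $1,830.93
Installment 4: opening $1,830.93; interest $11.00 → $1,841.93; payment $553.00; balance $1,288.93
Installment 5: opening $1,288.93; interest $8.00 → $1,296.93; payment $425.00; balance $871.93
Installment 6: opening $871.93; interest $6.00 → $877.93; payment $425.00; balance $452.93
Installment 7: opening $452.93; interest $3.00 → $455.93; payment $425.00; balance $30.93
Installment 8: opening $30.93; interest $1.00 → $31.93; payment $31.93; balance $0.00
Total interest: $32.00 + $23.00 + $16.00 + $11.00 + $8.00 + $6.00 + $3.00 + $1.00 = $100.00

$100.00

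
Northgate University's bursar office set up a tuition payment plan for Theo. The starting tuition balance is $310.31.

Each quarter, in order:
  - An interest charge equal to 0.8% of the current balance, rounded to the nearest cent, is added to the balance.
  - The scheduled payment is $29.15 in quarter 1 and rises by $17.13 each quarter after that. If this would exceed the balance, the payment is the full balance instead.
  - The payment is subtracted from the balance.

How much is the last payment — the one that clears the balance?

Quarter 1: $310.31 +$2.48 interest = $312.79; pay $29.15 → $283.64
Quarter 2: $283.64 +$2.27 interest = $285.91; pay $46.28 → $239.63
Quarter 3: $239.63 +$1.92 interest = $241.55; pay $63.41 → $178.14
Quarter 4: $178.14 +$1.43 interest = $179.57; pay $80.54 → $99.03
Quarter 5: $99.03 +$0.79 interest = $99.82; pay $97.67 → $2.15
Quarter 6: $2.15 +$0.02 interest = $2.17; pay $2.17 → $0.00

$2.17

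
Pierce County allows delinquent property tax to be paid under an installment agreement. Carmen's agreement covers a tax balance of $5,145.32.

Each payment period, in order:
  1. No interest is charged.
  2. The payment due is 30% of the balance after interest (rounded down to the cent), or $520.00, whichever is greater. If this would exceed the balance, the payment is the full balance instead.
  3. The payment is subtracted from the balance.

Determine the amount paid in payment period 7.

$195.41

Payment period 1: opening $5,145.32; payment $1,543.59; balance $3,601.73
Payment period 2: opening $3,601.73; payment $1,080.51; balance $2,521.22
Payment period 3: opening $2,521.22; payment $756.36; balance $1,764.86
Payment period 4: opening $1,764.86; payment $529.45; balance $1,235.41
Payment period 5: opening $1,235.41; payment $520.00; balance $715.41
Payment period 6: opening $715.41; payment $520.00; balance $195.41
Payment period 7: opening $195.41; payment $195.41; balance $0.00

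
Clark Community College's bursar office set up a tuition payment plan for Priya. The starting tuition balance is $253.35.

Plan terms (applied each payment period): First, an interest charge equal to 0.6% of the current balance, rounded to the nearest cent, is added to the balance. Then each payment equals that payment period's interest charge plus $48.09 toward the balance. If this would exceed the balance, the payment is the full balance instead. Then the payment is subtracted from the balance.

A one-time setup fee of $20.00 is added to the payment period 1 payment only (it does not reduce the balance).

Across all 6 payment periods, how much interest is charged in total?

# | Opening | Interest | Payment | Fee | End bal
1 | $253.35 | $1.52 | $49.61 | $20.00 | $205.26
2 | $205.26 | $1.23 | $49.32 | — | $157.17
3 | $157.17 | $0.94 | $49.03 | — | $109.08
4 | $109.08 | $0.65 | $48.74 | — | $60.99
5 | $60.99 | $0.37 | $48.46 | — | $12.90
6 | $12.90 | $0.08 | $12.98 | — | $0.00
Total interest: $1.52 + $1.23 + $0.94 + $0.65 + $0.37 + $0.08 = $4.79

$4.79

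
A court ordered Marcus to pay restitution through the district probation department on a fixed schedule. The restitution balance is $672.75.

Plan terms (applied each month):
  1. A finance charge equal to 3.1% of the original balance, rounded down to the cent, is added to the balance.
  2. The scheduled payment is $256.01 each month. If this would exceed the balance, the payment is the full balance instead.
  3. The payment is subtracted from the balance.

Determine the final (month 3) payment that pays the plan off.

$223.28

Month 1: $672.75 +$20.85 interest = $693.60; pay $256.01 → $437.59
Month 2: $437.59 +$20.85 interest = $458.44; pay $256.01 → $202.43
Month 3: $202.43 +$20.85 interest = $223.28; pay $223.28 → $0.00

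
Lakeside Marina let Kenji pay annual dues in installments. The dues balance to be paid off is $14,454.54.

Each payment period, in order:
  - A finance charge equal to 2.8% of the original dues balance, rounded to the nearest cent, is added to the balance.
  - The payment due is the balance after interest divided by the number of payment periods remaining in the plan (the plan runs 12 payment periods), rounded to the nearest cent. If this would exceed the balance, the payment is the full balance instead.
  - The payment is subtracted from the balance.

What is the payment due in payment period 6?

$1,468.92

Payment period 1: opening $14,454.54; interest $404.73 → $14,859.27; payment $1,238.27; balance $13,621.00
Payment period 2: opening $13,621.00; interest $404.73 → $14,025.73; payment $1,275.07; balance $12,750.66
Payment period 3: opening $12,750.66; interest $404.73 → $13,155.39; payment $1,315.54; balance $11,839.85
Payment period 4: opening $11,839.85; interest $404.73 → $12,244.58; payment $1,360.51; balance $10,884.07
Payment period 5: opening $10,884.07; interest $404.73 → $11,288.80; payment $1,411.10; balance $9,877.70
Payment period 6: opening $9,877.70; interest $404.73 → $10,282.43; payment $1,468.92; balance $8,813.51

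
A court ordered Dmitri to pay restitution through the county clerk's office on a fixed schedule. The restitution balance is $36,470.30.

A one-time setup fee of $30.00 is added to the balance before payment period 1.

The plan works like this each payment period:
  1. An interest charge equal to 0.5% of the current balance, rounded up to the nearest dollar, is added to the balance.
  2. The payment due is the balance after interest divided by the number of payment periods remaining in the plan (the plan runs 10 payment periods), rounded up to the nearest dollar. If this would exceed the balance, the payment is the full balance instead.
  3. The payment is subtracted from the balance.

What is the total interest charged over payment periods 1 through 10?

$1,024.00

Payment period 1: opening $36,500.30; interest $183.00 → $36,683.30; payment $3,669.00; balance $33,014.30
Payment period 2: opening $33,014.30; interest $166.00 → $33,180.30; payment $3,687.00; balance $29,493.30
Payment period 3: opening $29,493.30; interest $148.00 → $29,641.30; payment $3,706.00; balance $25,935.30
Payment period 4: opening $25,935.30; interest $130.00 → $26,065.30; payment $3,724.00; balance $22,341.30
Payment period 5: opening $22,341.30; interest $112.00 → $22,453.30; payment $3,743.00; balance $18,710.30
Payment period 6: opening $18,710.30; interest $94.00 → $18,804.30; payment $3,761.00; balance $15,043.30
Payment period 7: opening $15,043.30; interest $76.00 → $15,119.30; payment $3,780.00; balance $11,339.30
Payment period 8: opening $11,339.30; interest $57.00 → $11,396.30; payment $3,799.00; balance $7,597.30
Payment period 9: opening $7,597.30; interest $38.00 → $7,635.30; payment $3,818.00; balance $3,817.30
Payment period 10: opening $3,817.30; interest $20.00 → $3,837.30; payment $3,837.30; balance $0.00
Total interest: $183.00 + $166.00 + $148.00 + $130.00 + $112.00 + $94.00 + $76.00 + $57.00 + $38.00 + $20.00 = $1,024.00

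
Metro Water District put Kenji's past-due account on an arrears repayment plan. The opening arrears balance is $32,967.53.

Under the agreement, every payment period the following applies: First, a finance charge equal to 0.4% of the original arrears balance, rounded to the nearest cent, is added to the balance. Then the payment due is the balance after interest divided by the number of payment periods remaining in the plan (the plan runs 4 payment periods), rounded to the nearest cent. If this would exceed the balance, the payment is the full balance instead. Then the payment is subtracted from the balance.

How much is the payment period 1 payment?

Payment period 1: opening $32,967.53; interest $131.87 → $33,099.40; payment $8,274.85; balance $24,824.55

$8,274.85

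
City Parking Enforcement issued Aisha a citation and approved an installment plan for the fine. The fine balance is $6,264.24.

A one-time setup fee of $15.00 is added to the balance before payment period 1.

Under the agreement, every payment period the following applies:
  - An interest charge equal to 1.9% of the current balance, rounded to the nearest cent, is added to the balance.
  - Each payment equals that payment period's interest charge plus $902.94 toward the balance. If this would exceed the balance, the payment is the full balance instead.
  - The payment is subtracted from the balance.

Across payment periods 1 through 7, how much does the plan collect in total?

$6,754.11

Payment period 1: opening $6,279.24; interest $119.31 → $6,398.55; payment $1,022.25; balance $5,376.30
Payment period 2: opening $5,376.30; interest $102.15 → $5,478.45; payment $1,005.09; balance $4,473.36
Payment period 3: opening $4,473.36; interest $84.99 → $4,558.35; payment $987.93; balance $3,570.42
Payment period 4: opening $3,570.42; interest $67.84 → $3,638.26; payment $970.78; balance $2,667.48
Payment period 5: opening $2,667.48; interest $50.68 → $2,718.16; payment $953.62; balance $1,764.54
Payment period 6: opening $1,764.54; interest $33.53 → $1,798.07; payment $936.47; balance $861.60
Payment period 7: opening $861.60; interest $16.37 → $877.97; payment $877.97; balance $0.00
Total paid: $6,754.11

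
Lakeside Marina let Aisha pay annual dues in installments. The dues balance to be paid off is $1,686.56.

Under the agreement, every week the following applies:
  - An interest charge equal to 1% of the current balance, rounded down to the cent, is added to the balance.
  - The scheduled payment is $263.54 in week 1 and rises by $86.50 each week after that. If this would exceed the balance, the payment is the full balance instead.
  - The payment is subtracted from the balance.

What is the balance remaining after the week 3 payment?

Week 1: $1,686.56 +$16.86 interest = $1,703.42; pay $263.54 → $1,439.88
Week 2: $1,439.88 +$14.39 interest = $1,454.27; pay $350.04 → $1,104.23
Week 3: $1,104.23 +$11.04 interest = $1,115.27; pay $436.54 → $678.73

$678.73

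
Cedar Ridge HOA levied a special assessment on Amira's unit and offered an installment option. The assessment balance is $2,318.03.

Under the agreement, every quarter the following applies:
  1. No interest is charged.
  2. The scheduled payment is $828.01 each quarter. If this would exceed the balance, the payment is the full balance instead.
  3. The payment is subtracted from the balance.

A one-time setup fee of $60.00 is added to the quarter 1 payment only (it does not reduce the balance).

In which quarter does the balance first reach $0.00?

Quarter 1: $2,318.03 − $828.01 (+ $60.00 fee) → $1,490.02
Quarter 2: $1,490.02 − $828.01 → $662.01
Quarter 3: $662.01 − $662.01 → $0.00
Balance reaches $0.00 in quarter 3.

3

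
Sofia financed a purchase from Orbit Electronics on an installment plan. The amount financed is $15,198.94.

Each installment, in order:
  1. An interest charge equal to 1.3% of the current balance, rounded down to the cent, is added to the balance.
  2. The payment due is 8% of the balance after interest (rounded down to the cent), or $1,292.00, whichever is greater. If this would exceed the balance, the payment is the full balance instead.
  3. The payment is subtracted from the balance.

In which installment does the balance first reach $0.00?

13

# | Opening | Interest | Payment | End bal
1 | $15,198.94 | $197.58 | $1,292.00 | $14,104.52
2 | $14,104.52 | $183.35 | $1,292.00 | $12,995.87
3 | $12,995.87 | $168.94 | $1,292.00 | $11,872.81
4 | $11,872.81 | $154.34 | $1,292.00 | $10,735.15
5 | $10,735.15 | $139.55 | $1,292.00 | $9,582.70
6 | $9,582.70 | $124.57 | $1,292.00 | $8,415.27
7 | $8,415.27 | $109.39 | $1,292.00 | $7,232.66
8 | $7,232.66 | $94.02 | $1,292.00 | $6,034.68
9 | $6,034.68 | $78.45 | $1,292.00 | $4,821.13
10 | $4,821.13 | $62.67 | $1,292.00 | $3,591.80
11 | $3,591.80 | $46.69 | $1,292.00 | $2,346.49
12 | $2,346.49 | $30.50 | $1,292.00 | $1,084.99
13 | $1,084.99 | $14.10 | $1,099.09 | $0.00
Balance reaches $0.00 in installment 13.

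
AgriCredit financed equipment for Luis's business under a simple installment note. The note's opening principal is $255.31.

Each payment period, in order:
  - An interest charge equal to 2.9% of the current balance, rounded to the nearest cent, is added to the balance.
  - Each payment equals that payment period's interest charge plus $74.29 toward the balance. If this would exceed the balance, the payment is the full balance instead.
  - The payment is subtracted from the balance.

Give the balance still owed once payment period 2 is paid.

# | Opening | Interest | Payment | End bal
1 | $255.31 | $7.40 | $81.69 | $181.02
2 | $181.02 | $5.25 | $79.54 | $106.73

$106.73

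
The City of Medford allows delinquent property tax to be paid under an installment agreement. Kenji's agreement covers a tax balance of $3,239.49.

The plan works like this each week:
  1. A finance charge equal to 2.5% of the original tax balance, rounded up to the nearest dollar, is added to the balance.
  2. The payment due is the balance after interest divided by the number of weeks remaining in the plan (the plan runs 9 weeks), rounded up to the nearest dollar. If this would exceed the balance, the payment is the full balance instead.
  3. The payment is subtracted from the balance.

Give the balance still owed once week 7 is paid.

$933.49

# | Opening | Interest | Payment | End bal
1 | $3,239.49 | $81.00 | $369.00 | $2,951.49
2 | $2,951.49 | $81.00 | $380.00 | $2,652.49
3 | $2,652.49 | $81.00 | $391.00 | $2,342.49
4 | $2,342.49 | $81.00 | $404.00 | $2,019.49
5 | $2,019.49 | $81.00 | $421.00 | $1,679.49
6 | $1,679.49 | $81.00 | $441.00 | $1,319.49
7 | $1,319.49 | $81.00 | $467.00 | $933.49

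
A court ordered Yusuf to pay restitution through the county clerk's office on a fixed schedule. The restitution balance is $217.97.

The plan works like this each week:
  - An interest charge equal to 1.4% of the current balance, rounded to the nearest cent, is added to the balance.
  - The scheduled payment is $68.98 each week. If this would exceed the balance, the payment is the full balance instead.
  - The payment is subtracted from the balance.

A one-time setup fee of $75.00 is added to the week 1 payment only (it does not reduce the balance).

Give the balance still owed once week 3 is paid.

$17.40

Week 1: $217.97 +$3.05 interest = $221.02; pay $68.98 (+ $75.00 fee) → $152.04
Week 2: $152.04 +$2.13 interest = $154.17; pay $68.98 → $85.19
Week 3: $85.19 +$1.19 interest = $86.38; pay $68.98 → $17.40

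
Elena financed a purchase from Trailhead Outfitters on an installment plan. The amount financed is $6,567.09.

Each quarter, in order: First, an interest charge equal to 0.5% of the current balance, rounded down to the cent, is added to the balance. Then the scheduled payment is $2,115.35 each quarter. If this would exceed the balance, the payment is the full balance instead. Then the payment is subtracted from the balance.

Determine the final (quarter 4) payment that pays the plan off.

$289.68

Quarter 1: opening $6,567.09; interest $32.83 → $6,599.92; payment $2,115.35; balance $4,484.57
Quarter 2: opening $4,484.57; interest $22.42 → $4,506.99; payment $2,115.35; balance $2,391.64
Quarter 3: opening $2,391.64; interest $11.95 → $2,403.59; payment $2,115.35; balance $288.24
Quarter 4: opening $288.24; interest $1.44 → $289.68; payment $289.68; balance $0.00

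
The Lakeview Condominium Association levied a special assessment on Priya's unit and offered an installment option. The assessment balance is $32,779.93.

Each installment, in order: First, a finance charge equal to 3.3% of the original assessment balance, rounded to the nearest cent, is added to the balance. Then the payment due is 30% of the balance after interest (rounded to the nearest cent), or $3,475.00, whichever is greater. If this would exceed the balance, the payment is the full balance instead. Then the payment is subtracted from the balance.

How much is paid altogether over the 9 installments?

$42,515.59

# | Opening | Interest | Payment | End bal
1 | $32,779.93 | $1,081.74 | $10,158.50 | $23,703.17
2 | $23,703.17 | $1,081.74 | $7,435.47 | $17,349.44
3 | $17,349.44 | $1,081.74 | $5,529.35 | $12,901.83
4 | $12,901.83 | $1,081.74 | $4,195.07 | $9,788.50
5 | $9,788.50 | $1,081.74 | $3,475.00 | $7,395.24
6 | $7,395.24 | $1,081.74 | $3,475.00 | $5,001.98
7 | $5,001.98 | $1,081.74 | $3,475.00 | $2,608.72
8 | $2,608.72 | $1,081.74 | $3,475.00 | $215.46
9 | $215.46 | $1,081.74 | $1,297.20 | $0.00
Total paid: $42,515.59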